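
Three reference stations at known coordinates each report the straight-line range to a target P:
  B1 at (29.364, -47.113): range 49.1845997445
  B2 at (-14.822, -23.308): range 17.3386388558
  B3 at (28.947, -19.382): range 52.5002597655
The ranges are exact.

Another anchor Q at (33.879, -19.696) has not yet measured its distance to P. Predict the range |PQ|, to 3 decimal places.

eq1: (x − 29.364)² + (y + 47.113)² = 49.1845997445²
eq2: (x + 14.822)² + (y + 23.308)² = 17.3386388558²
eq3: (x − 28.947)² + (y + 19.382)² = 52.5002597655²
eq1−eq3, eq1−eq2 (x²,y² cancel):
  -0.834·x + 55.462·y = -2205.440955
  -88.372·x + 47.610·y = -200.428262
det = -0.834·47.610 − 55.462·-88.372 = 4861.581124
x = (-2205.440955·47.610 − 55.462·-200.428262) / 4861.581124 = -19.311596
y = (-0.834·-200.428262 − -2205.440955·-88.372) / 4861.581124 = -40.055296
|P − Q| = √((-19.311596 − 33.879)² + (-40.055296 − -19.696)²) = 56.953845

56.954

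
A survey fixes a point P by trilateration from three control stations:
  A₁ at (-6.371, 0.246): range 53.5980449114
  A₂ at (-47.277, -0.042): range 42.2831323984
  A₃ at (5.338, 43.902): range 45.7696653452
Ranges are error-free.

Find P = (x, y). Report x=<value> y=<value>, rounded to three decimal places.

eq1: (x + 6.371)² + (y − 0.246)² = 53.5980449114²
eq2: (x + 47.277)² + (y + 0.042)² = 42.2831323984²
eq3: (x − 5.338)² + (y − 43.902)² = 45.7696653452²
eq3−eq2, eq3−eq1 (x²,y² cancel):
  -105.230·x − 87.888·y = 586.235625
  -23.418·x − 87.312·y = -2693.117844
det = -105.230·-87.312 − -87.888·-23.418 = 7129.680576
x = (586.235625·-87.312 − -87.888·-2693.117844) / 7129.680576 = -40.377425
y = (-105.230·-2693.117844 − 586.235625·-23.418) / 7129.680576 = 41.674414

x=-40.377 y=41.674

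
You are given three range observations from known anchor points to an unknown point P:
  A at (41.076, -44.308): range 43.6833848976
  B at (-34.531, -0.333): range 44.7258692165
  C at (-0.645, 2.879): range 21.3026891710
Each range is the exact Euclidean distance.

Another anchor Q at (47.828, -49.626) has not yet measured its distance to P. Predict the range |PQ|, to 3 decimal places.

eq1: (x − 41.076)² + (y + 44.308)² = 43.6833848976²
eq2: (x + 34.531)² + (y + 0.333)² = 44.7258692165²
eq3: (x + 0.645)² + (y − 2.879)² = 21.3026891710²
eq2−eq1, eq2−eq3 (x²,y² cancel):
  151.214·x − 87.950·y = 2550.101051
  67.772·x + 6.424·y = 362.802627
det = 151.214·6.424 − -87.950·67.772 = 6931.946136
x = (2550.101051·6.424 − -87.950·362.802627) / 6931.946136 = 6.966347
y = (151.214·362.802627 − 2550.101051·67.772) / 6931.946136 = -17.017532
|P − Q| = √((6.966347 − 47.828)² + (-17.017532 − -49.626)²) = 52.277977

52.278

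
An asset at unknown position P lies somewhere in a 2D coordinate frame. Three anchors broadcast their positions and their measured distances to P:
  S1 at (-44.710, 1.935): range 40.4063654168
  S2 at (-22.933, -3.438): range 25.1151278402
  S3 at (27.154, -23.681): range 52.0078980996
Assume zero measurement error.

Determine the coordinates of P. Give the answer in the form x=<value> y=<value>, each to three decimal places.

eq1: (x + 44.710)² + (y − 1.935)² = 40.4063654168²
eq2: (x + 22.933)² + (y + 3.438)² = 25.1151278402²
eq3: (x − 27.154)² + (y + 23.681)² = 52.0078980996²
eq3−eq1, eq3−eq2 (x²,y² cancel):
  -143.728·x + 51.232·y = 1776.745947
  -100.174·x + 40.486·y = 1313.664674
det = -143.728·40.486 − 51.232·-100.174 = -686.857440
x = (1776.745947·40.486 − 51.232·1313.664674) / -686.857440 = -6.743274
y = (-143.728·1313.664674 − 1776.745947·-100.174) / -686.857440 = 15.762584

x=-6.743 y=15.763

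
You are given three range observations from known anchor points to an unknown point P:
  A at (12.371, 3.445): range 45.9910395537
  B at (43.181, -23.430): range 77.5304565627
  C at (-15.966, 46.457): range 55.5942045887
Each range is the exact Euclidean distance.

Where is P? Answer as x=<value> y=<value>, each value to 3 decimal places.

eq1: (x − 12.371)² + (y − 3.445)² = 45.9910395537²
eq2: (x − 43.181)² + (y + 23.430)² = 77.5304565627²
eq3: (x + 15.966)² + (y − 46.457)² = 55.5942045887²
eq2−eq1, eq2−eq3 (x²,y² cancel):
  -61.620·x + 53.750·y = 1647.141981
  -118.294·x + 139.774·y = 2919.858455
det = -61.620·139.774 − 53.750·-118.294 = -2254.571380
x = (1647.141981·139.774 − 53.750·2919.858455) / -2254.571380 = -32.505172
y = (-61.620·2919.858455 − 1647.141981·-118.294) / -2254.571380 = -6.620032

x=-32.505 y=-6.620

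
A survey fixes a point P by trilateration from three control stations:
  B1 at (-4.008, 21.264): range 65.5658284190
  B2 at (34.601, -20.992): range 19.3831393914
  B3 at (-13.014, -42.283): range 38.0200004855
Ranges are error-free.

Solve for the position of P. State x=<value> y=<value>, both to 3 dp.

x=24.725 y=-37.671

eq1: (x + 4.008)² + (y − 21.264)² = 65.5658284190²
eq2: (x − 34.601)² + (y + 20.992)² = 19.3831393914²
eq3: (x + 13.014)² + (y + 42.283)² = 38.0200004855²
eq1−eq3, eq1−eq2 (x²,y² cancel):
  -18.012·x − 127.094·y = 4342.351944
  77.218·x − 84.512·y = 5092.843269
det = -18.012·-84.512 − -127.094·77.218 = 11336.174636
x = (4342.351944·-84.512 − -127.094·5092.843269) / 11336.174636 = 24.725181
y = (-18.012·5092.843269 − 4342.351944·77.218) / 11336.174636 = -37.670558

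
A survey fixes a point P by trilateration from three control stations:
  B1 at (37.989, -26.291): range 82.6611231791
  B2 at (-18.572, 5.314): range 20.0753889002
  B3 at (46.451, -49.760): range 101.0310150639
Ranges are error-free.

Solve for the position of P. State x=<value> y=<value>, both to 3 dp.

eq1: (x − 37.989)² + (y + 26.291)² = 82.6611231791²
eq2: (x + 18.572)² + (y − 5.314)² = 20.0753889002²
eq3: (x − 46.451)² + (y + 49.760)² = 101.0310150639²
eq2−eq1, eq2−eq3 (x²,y² cancel):
  113.122·x − 63.210·y = -4668.617024
  130.046·x − 110.148·y = -5543.649544
det = 113.122·-110.148 − -63.210·130.046 = -4239.954396
x = (-4668.617024·-110.148 − -63.210·-5543.649544) / -4239.954396 = -38.638326
y = (113.122·-5543.649544 − -4668.617024·130.046) / -4239.954396 = 4.710842

x=-38.638 y=4.711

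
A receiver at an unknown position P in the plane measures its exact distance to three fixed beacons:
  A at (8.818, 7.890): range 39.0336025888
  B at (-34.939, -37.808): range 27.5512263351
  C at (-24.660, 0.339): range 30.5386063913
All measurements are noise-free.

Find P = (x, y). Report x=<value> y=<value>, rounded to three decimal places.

x=-9.870 y=-26.379

eq1: (x − 8.818)² + (y − 7.890)² = 39.0336025888²
eq2: (x + 34.939)² + (y + 37.808)² = 27.5512263351²
eq3: (x + 24.660)² + (y − 0.339)² = 30.5386063913²
eq1−eq2, eq1−eq3 (x²,y² cancel):
  -87.514·x − 91.396·y = 3274.721419
  -66.956·x − 15.102·y = 1059.236948
det = -87.514·-15.102 − -91.396·-66.956 = -4797.874148
x = (3274.721419·-15.102 − -91.396·1059.236948) / -4797.874148 = -9.870033
y = (-87.514·1059.236948 − 3274.721419·-66.956) / -4797.874148 = -26.379222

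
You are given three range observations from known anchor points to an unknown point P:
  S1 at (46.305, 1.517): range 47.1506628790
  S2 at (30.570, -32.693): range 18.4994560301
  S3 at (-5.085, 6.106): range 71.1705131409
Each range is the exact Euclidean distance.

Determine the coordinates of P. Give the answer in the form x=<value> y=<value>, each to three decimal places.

eq1: (x − 46.305)² + (y − 1.517)² = 47.1506628790²
eq2: (x − 30.570)² + (y + 32.693)² = 18.4994560301²
eq3: (x + 5.085)² + (y − 6.106)² = 71.1705131409²
eq3−eq2, eq3−eq1 (x²,y² cancel):
  71.310·x − 77.598·y = 6663.228755
  102.780·x − 9.178·y = 4925.370784
det = 71.310·-9.178 − -77.598·102.780 = 7321.039260
x = (6663.228755·-9.178 − -77.598·4925.370784) / 7321.039260 = 43.852218
y = (71.310·4925.370784 − 6663.228755·102.780) / 7321.039260 = -45.569823

x=43.852 y=-45.570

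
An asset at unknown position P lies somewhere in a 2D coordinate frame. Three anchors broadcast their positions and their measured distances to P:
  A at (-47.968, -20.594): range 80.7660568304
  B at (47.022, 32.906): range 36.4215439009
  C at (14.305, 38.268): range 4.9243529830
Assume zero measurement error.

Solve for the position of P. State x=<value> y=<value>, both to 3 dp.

x=10.658 y=34.959

eq1: (x + 47.968)² + (y + 20.594)² = 80.7660568304²
eq2: (x − 47.022)² + (y − 32.906)² = 36.4215439009²
eq3: (x − 14.305)² + (y − 38.268)² = 4.9243529830²
eq3−eq1, eq3−eq2 (x²,y² cancel):
  -124.546·x − 117.724·y = -5442.937673
  65.434·x − 10.724·y = 322.520863
det = -124.546·-10.724 − -117.724·65.434 = 9038.783520
x = (-5442.937673·-10.724 − -117.724·322.520863) / 9038.783520 = 10.658349
y = (-124.546·322.520863 − -5442.937673·65.434) / 9038.783520 = 34.958742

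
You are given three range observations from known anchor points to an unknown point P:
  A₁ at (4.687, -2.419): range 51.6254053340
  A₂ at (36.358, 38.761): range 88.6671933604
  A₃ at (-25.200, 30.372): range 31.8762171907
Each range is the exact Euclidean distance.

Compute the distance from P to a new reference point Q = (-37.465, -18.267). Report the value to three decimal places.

26.140

eq1: (x − 4.687)² + (y + 2.419)² = 51.6254053340²
eq2: (x − 36.358)² + (y − 38.761)² = 88.6671933604²
eq3: (x + 25.200)² + (y − 30.372)² = 31.8762171907²
eq3−eq1, eq3−eq2 (x²,y² cancel):
  59.774·x − 65.582·y = -3178.768108
  123.116·x + 16.778·y = -5578.957055
det = 59.774·16.778 − -65.582·123.116 = 9077.081684
x = (-3178.768108·16.778 − -65.582·-5578.957055) / 9077.081684 = -46.183625
y = (59.774·-5578.957055 − -3178.768108·123.116) / 9077.081684 = 6.376569
|P − Q| = √((-46.183625 − -37.465)² + (6.376569 − -18.267)²) = 26.140388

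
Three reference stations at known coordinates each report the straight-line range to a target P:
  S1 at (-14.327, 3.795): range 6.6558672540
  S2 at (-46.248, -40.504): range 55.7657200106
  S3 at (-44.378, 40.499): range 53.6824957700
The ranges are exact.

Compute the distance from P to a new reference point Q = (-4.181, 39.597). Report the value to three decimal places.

eq1: (x + 14.327)² + (y − 3.795)² = 6.6558672540²
eq2: (x + 46.248)² + (y + 40.504)² = 55.7657200106²
eq3: (x + 44.378)² + (y − 40.499)² = 53.6824957700²
eq3−eq2, eq3−eq1 (x²,y² cancel):
  -3.740·x − 162.006·y = -58.129541
  60.102·x − 73.408·y = -552.401148
det = -3.740·-73.408 − -162.006·60.102 = 10011.430532
x = (-58.129541·-73.408 − -162.006·-552.401148) / 10011.430532 = -8.512782
y = (-3.740·-552.401148 − -58.129541·60.102) / 10011.430532 = 0.555333
|P − Q| = √((-8.512782 − -4.181)² + (0.555333 − 39.597)²) = 39.281243

39.281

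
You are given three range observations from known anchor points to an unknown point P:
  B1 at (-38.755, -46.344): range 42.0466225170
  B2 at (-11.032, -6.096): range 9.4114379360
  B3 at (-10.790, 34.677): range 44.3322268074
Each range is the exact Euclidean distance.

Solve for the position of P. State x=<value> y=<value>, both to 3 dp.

x=-20.085 y=-8.670

eq1: (x + 38.755)² + (y + 46.344)² = 42.0466225170²
eq2: (x + 11.032)² + (y + 6.096)² = 9.4114379360²
eq3: (x + 10.790)² + (y − 34.677)² = 44.3322268074²
eq2−eq1, eq2−eq3 (x²,y² cancel):
  -55.446·x − 80.496·y = 1811.506820
  0.484·x + 81.546·y = -716.718981
det = -55.446·81.546 − -80.496·0.484 = -4482.439452
x = (1811.506820·81.546 − -80.496·-716.718981) / -4482.439452 = -20.084627
y = (-55.446·-716.718981 − 1811.506820·0.484) / -4482.439452 = -8.669929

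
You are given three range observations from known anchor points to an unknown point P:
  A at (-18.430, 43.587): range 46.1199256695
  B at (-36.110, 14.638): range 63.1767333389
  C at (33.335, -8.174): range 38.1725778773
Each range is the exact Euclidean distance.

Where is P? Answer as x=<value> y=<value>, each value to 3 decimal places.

x=25.375 y=29.159

eq1: (x + 18.430)² + (y − 43.587)² = 46.1199256695²
eq2: (x + 36.110)² + (y − 14.638)² = 63.1767333389²
eq3: (x − 33.335)² + (y + 8.174)² = 38.1725778773²
eq3−eq2, eq3−eq1 (x²,y² cancel):
  -138.890·x + 45.624·y = -2193.987291
  -103.530·x + 103.522·y = 391.553126
det = -138.890·103.522 − 45.624·-103.530 = -9654.717860
x = (-2193.987291·103.522 − 45.624·391.553126) / -9654.717860 = 25.375177
y = (-138.890·391.553126 − -2193.987291·-103.530) / -9654.717860 = 29.159456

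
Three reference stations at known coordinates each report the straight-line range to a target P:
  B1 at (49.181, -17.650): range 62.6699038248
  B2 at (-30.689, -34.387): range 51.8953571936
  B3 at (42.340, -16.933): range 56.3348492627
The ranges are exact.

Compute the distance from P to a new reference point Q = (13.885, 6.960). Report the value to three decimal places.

20.705

eq1: (x − 49.181)² + (y + 17.650)² = 62.6699038248²
eq2: (x + 30.689)² + (y + 34.387)² = 51.8953571936²
eq3: (x − 42.340)² + (y + 16.933)² = 56.3348492627²
eq2−eq1, eq2−eq3 (x²,y² cancel):
  159.740·x + 33.474·y = -628.375976
  146.058·x + 34.908·y = -525.365544
det = 159.740·34.908 − 33.474·146.058 = 687.058428
x = (-628.375976·34.908 − 33.474·-525.365544) / 687.058428 = -6.330266
y = (159.740·-525.365544 − -628.375976·146.058) / 687.058428 = 11.436358
|P − Q| = √((-6.330266 − 13.885)² + (11.436358 − 6.960)²) = 20.704945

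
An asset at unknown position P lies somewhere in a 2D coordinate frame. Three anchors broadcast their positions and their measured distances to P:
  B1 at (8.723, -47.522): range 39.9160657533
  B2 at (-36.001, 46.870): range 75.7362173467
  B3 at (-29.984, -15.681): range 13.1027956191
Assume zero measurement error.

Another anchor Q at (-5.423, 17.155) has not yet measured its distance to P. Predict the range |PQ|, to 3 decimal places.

eq1: (x − 8.723)² + (y + 47.522)² = 39.9160657533²
eq2: (x + 36.001)² + (y − 46.870)² = 75.7362173467²
eq3: (x + 29.984)² + (y + 15.681)² = 13.1027956191²
eq1−eq2, eq1−eq3 (x²,y² cancel):
  -89.448·x + 188.784·y = -2984.244625
  -77.414·x + 63.682·y = 232.111856
det = -89.448·63.682 − 188.784·-77.414 = 8918.297040
x = (-2984.244625·63.682 − 188.784·232.111856) / 8918.297040 = -26.222682
y = (-89.448·232.111856 − -2984.244625·-77.414) / 8918.297040 = -28.232324
|P − Q| = √((-26.222682 − -5.423)² + (-28.232324 − 17.155)²) = 49.926306

49.926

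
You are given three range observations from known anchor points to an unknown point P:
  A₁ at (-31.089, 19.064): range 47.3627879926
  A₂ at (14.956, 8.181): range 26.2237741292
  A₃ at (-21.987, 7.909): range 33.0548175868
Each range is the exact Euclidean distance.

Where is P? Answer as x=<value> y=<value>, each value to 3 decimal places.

eq1: (x + 31.089)² + (y − 19.064)² = 47.3627879926²
eq2: (x − 14.956)² + (y − 8.181)² = 26.2237741292²
eq3: (x + 21.987)² + (y − 7.909)² = 33.0548175868²
eq2−eq1, eq2−eq3 (x²,y² cancel):
  -92.090·x + 21.766·y = -516.196037
  -73.886·x − 0.544·y = -149.564883
det = -92.090·-0.544 − 21.766·-73.886 = 1658.299636
x = (-516.196037·-0.544 − 21.766·-149.564883) / 1658.299636 = 2.132449
y = (-92.090·-149.564883 − -516.196037·-73.886) / 1658.299636 = -14.693503

x=2.132 y=-14.694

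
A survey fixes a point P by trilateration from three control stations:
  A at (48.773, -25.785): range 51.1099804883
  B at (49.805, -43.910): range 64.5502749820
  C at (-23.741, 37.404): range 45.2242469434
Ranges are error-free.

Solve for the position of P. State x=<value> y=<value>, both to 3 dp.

eq1: (x − 48.773)² + (y + 25.785)² = 51.1099804883²
eq2: (x − 49.805)² + (y + 43.910)² = 64.5502749820²
eq3: (x + 23.741)² + (y − 37.404)² = 45.2242469434²
eq2−eq1, eq2−eq3 (x²,y² cancel):
  -2.064·x + 36.250·y = 189.553524
  -147.092·x + 162.628·y = -324.426339
det = -2.064·162.628 − 36.250·-147.092 = 4996.420808
x = (189.553524·162.628 − 36.250·-324.426339) / 4996.420808 = 8.523535
y = (-2.064·-324.426339 − 189.553524·-147.092) / 4996.420808 = 5.714375

x=8.524 y=5.714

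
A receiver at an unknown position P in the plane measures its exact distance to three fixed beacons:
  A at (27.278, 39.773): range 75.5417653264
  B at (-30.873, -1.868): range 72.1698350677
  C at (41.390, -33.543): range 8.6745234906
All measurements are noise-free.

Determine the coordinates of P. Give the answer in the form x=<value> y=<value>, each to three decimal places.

eq1: (x − 27.278)² + (y − 39.773)² = 75.5417653264²
eq2: (x + 30.873)² + (y + 1.868)² = 72.1698350677²
eq3: (x − 41.390)² + (y + 33.543)² = 8.6745234906²
eq2−eq1, eq2−eq3 (x²,y² cancel):
  116.302·x + 83.282·y = 871.276045
  144.526·x − 63.350·y = 7014.871132
det = 116.302·-63.350 − 83.282·144.526 = -19404.146032
x = (871.276045·-63.350 − 83.282·7014.871132) / -19404.146032 = 32.952124
y = (116.302·7014.871132 − 871.276045·144.526) / -19404.146032 = -35.555365

x=32.952 y=-35.555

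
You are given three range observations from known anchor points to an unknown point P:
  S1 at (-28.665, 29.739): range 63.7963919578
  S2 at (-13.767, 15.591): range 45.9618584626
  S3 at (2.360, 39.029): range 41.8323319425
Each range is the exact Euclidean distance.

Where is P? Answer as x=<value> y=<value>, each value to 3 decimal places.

eq1: (x + 28.665)² + (y − 29.739)² = 63.7963919578²
eq2: (x + 13.767)² + (y − 15.591)² = 45.9618584626²
eq3: (x − 2.360)² + (y − 39.029)² = 41.8323319425²
eq3−eq1, eq3−eq2 (x²,y² cancel):
  -62.050·x − 18.580·y = -2142.777726
  -32.254·x − 46.876·y = -1458.771309
det = -62.050·-46.876 − -18.580·-32.254 = 2309.376480
x = (-2142.777726·-46.876 − -18.580·-1458.771309) / 2309.376480 = 31.757870
y = (-62.050·-1458.771309 − -2142.777726·-32.254) / 2309.376480 = 9.268132

x=31.758 y=9.268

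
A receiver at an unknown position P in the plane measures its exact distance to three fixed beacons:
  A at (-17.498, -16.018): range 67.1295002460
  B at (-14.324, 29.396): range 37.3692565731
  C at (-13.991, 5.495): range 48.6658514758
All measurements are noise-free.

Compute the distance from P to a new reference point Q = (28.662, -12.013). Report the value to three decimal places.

50.737

eq1: (x + 17.498)² + (y + 16.018)² = 67.1295002460²
eq2: (x + 14.324)² + (y − 29.396)² = 37.3692565731²
eq3: (x + 13.991)² + (y − 5.495)² = 48.6658514758²
eq1−eq2, eq1−eq3 (x²,y² cancel):
  6.348·x + 90.828·y = 3616.453930
  7.014·x + 43.026·y = 1801.191481
det = 6.348·43.026 − 90.828·7.014 = -363.938544
x = (3616.453930·43.026 − 90.828·1801.191481) / -363.938544 = 21.973691
y = (6.348·1801.191481 − 3616.453930·7.014) / -363.938544 = 38.280761
|P − Q| = √((21.973691 − 28.662)² + (38.280761 − -12.013)²) = 50.736534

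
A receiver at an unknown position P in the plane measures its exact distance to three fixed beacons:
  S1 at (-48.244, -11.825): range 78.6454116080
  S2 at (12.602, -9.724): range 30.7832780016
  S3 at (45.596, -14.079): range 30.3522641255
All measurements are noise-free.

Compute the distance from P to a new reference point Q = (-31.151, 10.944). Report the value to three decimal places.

74.942

eq1: (x + 48.244)² + (y + 11.825)² = 78.6454116080²
eq2: (x − 12.602)² + (y + 9.724)² = 30.7832780016²
eq3: (x − 45.596)² + (y + 14.079)² = 30.3522641255²
eq1−eq2, eq1−eq3 (x²,y² cancel):
  121.692·x + 4.202·y = 3023.542981
  187.680·x − 4.508·y = 5073.740125
det = 121.692·-4.508 − 4.202·187.680 = -1337.218896
x = (3023.542981·-4.508 − 4.202·5073.740125) / -1337.218896 = 26.136325
y = (121.692·5073.740125 − 3023.542981·187.680) / -1337.218896 = -37.372368
|P − Q| = √((26.136325 − -31.151)² + (-37.372368 − 10.944)²) = 74.942038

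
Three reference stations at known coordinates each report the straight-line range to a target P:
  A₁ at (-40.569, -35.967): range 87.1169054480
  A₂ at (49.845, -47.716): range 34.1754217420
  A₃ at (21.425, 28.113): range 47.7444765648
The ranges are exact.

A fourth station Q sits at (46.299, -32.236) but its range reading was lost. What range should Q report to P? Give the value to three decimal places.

eq1: (x + 40.569)² + (y + 35.967)² = 87.1169054480²
eq2: (x − 49.845)² + (y + 47.716)² = 34.1754217420²
eq3: (x − 21.425)² + (y − 28.113)² = 47.7444765648²
eq1−eq3, eq1−eq2 (x²,y² cancel):
  123.988·x + 128.160·y = 3619.722716
  180.828·x − 23.498·y = 8243.267595
det = 123.988·-23.498 − 128.160·180.828 = -26088.386504
x = (3619.722716·-23.498 − 128.160·8243.267595) / -26088.386504 = 43.755616
y = (123.988·8243.267595 − 3619.722716·180.828) / -26088.386504 = -14.087458
|P − Q| = √((43.755616 − 46.299)² + (-14.087458 − -32.236)²) = 18.325894

18.326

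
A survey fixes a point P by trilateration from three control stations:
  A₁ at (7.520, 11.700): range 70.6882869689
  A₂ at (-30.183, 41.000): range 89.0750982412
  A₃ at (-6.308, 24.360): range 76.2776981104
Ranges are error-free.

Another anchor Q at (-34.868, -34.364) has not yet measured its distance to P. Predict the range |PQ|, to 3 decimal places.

14.480

eq1: (x − 7.520)² + (y − 11.700)² = 70.6882869689²
eq2: (x + 30.183)² + (y − 41.000)² = 89.0750982412²
eq3: (x + 6.308)² + (y − 24.360)² = 76.2776981104²
eq1−eq3, eq1−eq2 (x²,y² cancel):
  -27.656·x + 25.320·y = -381.693250
  -75.406·x + 58.600·y = -538.966123
det = -27.656·58.600 − 25.320·-75.406 = 288.638320
x = (-381.693250·58.600 − 25.320·-538.966123) / 288.638320 = -30.212905
y = (-27.656·-538.966123 − -381.693250·-75.406) / 288.638320 = -48.075093
|P − Q| = √((-30.212905 − -34.868)² + (-48.075093 − -34.364)²) = 14.479778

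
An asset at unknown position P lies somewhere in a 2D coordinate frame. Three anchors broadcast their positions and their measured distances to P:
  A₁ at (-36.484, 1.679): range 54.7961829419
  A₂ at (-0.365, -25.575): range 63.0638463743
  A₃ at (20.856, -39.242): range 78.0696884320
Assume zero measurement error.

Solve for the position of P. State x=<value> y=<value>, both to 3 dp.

eq1: (x + 36.484)² + (y − 1.679)² = 54.7961829419²
eq2: (x + 0.365)² + (y + 25.575)² = 63.0638463743²
eq3: (x − 20.856)² + (y + 39.242)² = 78.0696884320²
eq1−eq2, eq1−eq3 (x²,y² cancel):
  72.238·x − 54.508·y = -1654.114502
  114.680·x − 81.842·y = -2451.248584
det = 72.238·-81.842 − -54.508·114.680 = 338.875044
x = (-1654.114502·-81.842 − -54.508·-2451.248584) / 338.875044 = 5.203633
y = (72.238·-2451.248584 − -1654.114502·114.680) / 338.875044 = 37.242506

x=5.204 y=37.243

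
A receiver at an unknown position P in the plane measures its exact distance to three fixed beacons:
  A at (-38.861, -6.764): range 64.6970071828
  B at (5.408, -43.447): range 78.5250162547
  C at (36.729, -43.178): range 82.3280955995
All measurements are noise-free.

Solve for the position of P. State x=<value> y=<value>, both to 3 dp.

x=10.631 y=34.904

eq1: (x + 38.861)² + (y + 6.764)² = 64.6970071828²
eq2: (x − 5.408)² + (y + 43.447)² = 78.5250162547²
eq3: (x − 36.729)² + (y + 43.178)² = 82.3280955995²
eq2−eq1, eq2−eq3 (x²,y² cancel):
  -88.538·x + 73.366·y = 1619.516183
  62.642·x + 0.538·y = 684.733705
det = -88.538·0.538 − 73.366·62.642 = -4643.426416
x = (1619.516183·0.538 − 73.366·684.733705) / -4643.426416 = 10.631131
y = (-88.538·684.733705 − 1619.516183·62.642) / -4643.426416 = 34.904114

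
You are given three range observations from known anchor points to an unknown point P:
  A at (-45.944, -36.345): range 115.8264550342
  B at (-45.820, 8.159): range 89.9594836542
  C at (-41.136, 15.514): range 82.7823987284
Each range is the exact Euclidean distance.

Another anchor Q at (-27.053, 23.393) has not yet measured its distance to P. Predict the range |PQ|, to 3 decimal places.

eq1: (x + 45.944)² + (y + 36.345)² = 115.8264550342²
eq2: (x + 45.820)² + (y − 8.159)² = 89.9594836542²
eq3: (x + 41.136)² + (y − 15.514)² = 82.7823987284²
eq2−eq3, eq2−eq1 (x²,y² cancel):
  9.368·x + 14.710·y = 1006.596171
  -0.248·x − 89.008·y = -4057.290506
det = 9.368·-89.008 − 14.710·-0.248 = -830.178864
x = (1006.596171·-89.008 − 14.710·-4057.290506) / -830.178864 = 36.031234
y = (9.368·-4057.290506 − 1006.596171·-0.248) / -830.178864 = 45.483044
|P − Q| = √((36.031234 − -27.053)² + (45.483044 − 23.393)²) = 66.840037

66.840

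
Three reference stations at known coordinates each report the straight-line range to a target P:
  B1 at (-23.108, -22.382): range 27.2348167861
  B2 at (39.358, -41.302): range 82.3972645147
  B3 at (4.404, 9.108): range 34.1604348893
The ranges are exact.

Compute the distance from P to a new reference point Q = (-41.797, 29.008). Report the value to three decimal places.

27.811

eq1: (x + 23.108)² + (y + 22.382)² = 27.2348167861²
eq2: (x − 39.358)² + (y + 41.302)² = 82.3972645147²
eq3: (x − 4.404)² + (y − 9.108)² = 34.1604348893²
eq2−eq1, eq2−eq3 (x²,y² cancel):
  -124.932·x + 37.840·y = 3827.600174
  -69.908·x + 100.820·y = 2469.817400
det = -124.932·100.820 − 37.840·-69.908 = -9950.325520
x = (3827.600174·100.820 − 37.840·2469.817400) / -9950.325520 = -29.390070
y = (-124.932·2469.817400 − 3827.600174·-69.908) / -9950.325520 = 4.118393
|P − Q| = √((-29.390070 − -41.797)² + (4.118393 − 29.008)²) = 27.810510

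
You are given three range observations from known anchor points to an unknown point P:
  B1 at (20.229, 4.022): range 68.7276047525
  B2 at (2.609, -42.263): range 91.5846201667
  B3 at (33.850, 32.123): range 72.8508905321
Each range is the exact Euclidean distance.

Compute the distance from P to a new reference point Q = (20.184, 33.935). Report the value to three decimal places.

59.073

eq1: (x − 20.229)² + (y − 4.022)² = 68.7276047525²
eq2: (x − 2.609)² + (y + 42.263)² = 91.5846201667²
eq3: (x − 33.850)² + (y − 32.123)² = 72.8508905321²
eq1−eq2, eq1−eq3 (x²,y² cancel):
  -35.240·x − 92.570·y = -2296.679871
  27.242·x + 56.202·y = 1168.552108
det = -35.240·56.202 − -92.570·27.242 = 541.233460
x = (-2296.679871·56.202 − -92.570·1168.552108) / 541.233460 = -38.624984
y = (-35.240·1168.552108 − -2296.679871·27.242) / 541.233460 = 39.514144
|P − Q| = √((-38.624984 − 20.184)² + (39.514144 − 33.935)²) = 59.073034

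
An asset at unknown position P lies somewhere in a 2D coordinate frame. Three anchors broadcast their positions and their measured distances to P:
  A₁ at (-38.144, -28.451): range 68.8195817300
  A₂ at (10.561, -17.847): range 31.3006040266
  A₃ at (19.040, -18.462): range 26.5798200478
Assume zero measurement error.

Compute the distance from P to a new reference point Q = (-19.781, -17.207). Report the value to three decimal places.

eq1: (x + 38.144)² + (y + 28.451)² = 68.8195817300²
eq2: (x − 10.561)² + (y + 17.847)² = 31.3006040266²
eq3: (x − 19.040)² + (y + 18.462)² = 26.5798200478²
eq2−eq3, eq2−eq1 (x²,y² cancel):
  16.958·x − 1.230·y = 546.557893
  -97.410·x − 21.208·y = -1922.033010
det = 16.958·-21.208 − -1.230·-97.410 = -479.459564
x = (546.557893·-21.208 − -1.230·-1922.033010) / -479.459564 = 29.106731
y = (16.958·-1922.033010 − 546.557893·-97.410) / -479.459564 = -43.061751
|P − Q| = √((29.106731 − -19.781)² + (-43.061751 − -17.207)²) = 55.303511

55.304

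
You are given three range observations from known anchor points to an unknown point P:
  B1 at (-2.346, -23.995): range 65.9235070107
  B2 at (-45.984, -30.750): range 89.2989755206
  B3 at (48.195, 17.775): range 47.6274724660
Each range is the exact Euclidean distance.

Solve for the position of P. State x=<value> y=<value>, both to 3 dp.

eq1: (x + 2.346)² + (y + 23.995)² = 65.9235070107²
eq2: (x + 45.984)² + (y + 30.750)² = 89.2989755206²
eq3: (x − 48.195)² + (y − 17.775)² = 47.6274724660²
eq1−eq2, eq1−eq3 (x²,y² cancel):
  -87.276·x − 13.510·y = -1149.571237
  101.082·x + 83.540·y = 4134.977552
det = -87.276·83.540 − -13.510·101.082 = -5925.419220
x = (-1149.571237·83.540 − -13.510·4134.977552) / -5925.419220 = 6.779543
y = (-87.276·4134.977552 − -1149.571237·101.082) / -5925.419220 = 41.293845

x=6.780 y=41.294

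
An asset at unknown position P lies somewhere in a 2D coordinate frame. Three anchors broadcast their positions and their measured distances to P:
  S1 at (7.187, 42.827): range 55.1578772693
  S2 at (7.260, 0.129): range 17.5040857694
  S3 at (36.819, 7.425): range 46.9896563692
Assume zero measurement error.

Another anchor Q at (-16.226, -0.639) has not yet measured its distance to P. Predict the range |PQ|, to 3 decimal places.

eq1: (x − 7.187)² + (y − 42.827)² = 55.1578772693²
eq2: (x − 7.260)² + (y − 0.129)² = 17.5040857694²
eq3: (x − 36.819)² + (y − 7.425)² = 46.9896563692²
eq2−eq1, eq2−eq3 (x²,y² cancel):
  -0.146·x + 85.396·y = -902.917749
  59.118·x + 14.592·y = -543.589642
det = -0.146·14.592 − 85.396·59.118 = -5050.571160
x = (-902.917749·14.592 − 85.396·-543.589642) / -5050.571160 = -6.582425
y = (-0.146·-543.589642 − -902.917749·59.118) / -5050.571160 = -10.584556
|P − Q| = √((-6.582425 − -16.226)² + (-10.584556 − -0.639)²) = 13.853254

13.853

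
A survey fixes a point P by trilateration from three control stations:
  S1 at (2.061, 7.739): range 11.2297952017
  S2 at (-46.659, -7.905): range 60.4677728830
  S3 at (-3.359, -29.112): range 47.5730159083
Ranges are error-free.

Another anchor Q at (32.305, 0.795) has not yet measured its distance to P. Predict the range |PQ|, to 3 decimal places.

eq1: (x − 2.061)² + (y − 7.739)² = 11.2297952017²
eq2: (x + 46.659)² + (y + 7.905)² = 60.4677728830²
eq3: (x + 3.359)² + (y + 29.112)² = 47.5730159083²
eq3−eq2, eq3−eq1 (x²,y² cancel):
  -86.600·x + 42.414·y = -12.399834
  10.840·x + 73.702·y = 1342.431959
det = -86.600·73.702 − 42.414·10.840 = -6842.360960
x = (-12.399834·73.702 − 42.414·1342.431959) / -6842.360960 = 8.454947
y = (-86.600·1342.431959 − -12.399834·10.840) / -6842.360960 = 16.970779
|P − Q| = √((8.454947 − 32.305)² + (16.970779 − 0.795)²) = 28.818064

28.818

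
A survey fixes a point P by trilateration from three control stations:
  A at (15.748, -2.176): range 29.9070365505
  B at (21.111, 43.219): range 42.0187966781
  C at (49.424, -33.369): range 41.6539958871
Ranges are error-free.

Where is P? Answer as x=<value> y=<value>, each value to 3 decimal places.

eq1: (x − 15.748)² + (y + 2.176)² = 29.9070365505²
eq2: (x − 21.111)² + (y − 43.219)² = 42.0187966781²
eq3: (x − 49.424)² + (y + 33.369)² = 41.6539958871²
eq3−eq2, eq3−eq1 (x²,y² cancel):
  -56.626·x + 153.176·y = -1273.189556
  -67.352·x + 62.386·y = -2462.862919
det = -56.626·62.386 − 153.176·-67.352 = 6784.040316
x = (-1273.189556·62.386 − 153.176·-2462.862919) / 6784.040316 = 43.900430
y = (-56.626·-2462.862919 − -1273.189556·-67.352) / 6784.040316 = 7.917142

x=43.900 y=7.917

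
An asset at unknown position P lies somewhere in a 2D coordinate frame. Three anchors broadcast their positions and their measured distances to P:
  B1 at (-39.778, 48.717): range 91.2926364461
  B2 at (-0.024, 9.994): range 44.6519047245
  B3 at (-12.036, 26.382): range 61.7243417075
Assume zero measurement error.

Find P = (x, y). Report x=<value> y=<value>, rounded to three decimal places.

eq1: (x + 39.778)² + (y − 48.717)² = 91.2926364461²
eq2: (x + 0.024)² + (y − 9.994)² = 44.6519047245²
eq3: (x + 12.036)² + (y − 26.382)² = 61.7243417075²
eq2−eq1, eq2−eq3 (x²,y² cancel):
  -79.508·x + 77.446·y = -2484.798113
  -24.024·x + 32.776·y = -1075.107156
det = -79.508·32.776 − 77.446·-24.024 = -745.391504
x = (-2484.798113·32.776 − 77.446·-1075.107156) / -745.391504 = -2.443019
y = (-79.508·-1075.107156 − -2484.798113·-24.024) / -745.391504 = -34.592331

x=-2.443 y=-34.592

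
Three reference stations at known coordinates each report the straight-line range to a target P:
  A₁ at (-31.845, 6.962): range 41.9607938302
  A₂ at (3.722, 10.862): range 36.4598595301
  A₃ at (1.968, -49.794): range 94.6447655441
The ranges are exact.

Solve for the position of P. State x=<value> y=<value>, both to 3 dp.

eq1: (x + 31.845)² + (y − 6.962)² = 41.9607938302²
eq2: (x − 3.722)² + (y − 10.862)² = 36.4598595301²
eq3: (x − 1.968)² + (y + 49.794)² = 94.6447655441²
eq2−eq3, eq2−eq1 (x²,y² cancel):
  -3.508·x − 121.312·y = -5276.831156
  -71.134·x − 7.800·y = 499.350279
det = -3.508·-7.800 − -121.312·-71.134 = -8602.045408
x = (-5276.831156·-7.800 − -121.312·499.350279) / -8602.045408 = -11.827008
y = (-3.508·499.350279 − -5276.831156·-71.134) / -8602.045408 = 43.840018

x=-11.827 y=43.840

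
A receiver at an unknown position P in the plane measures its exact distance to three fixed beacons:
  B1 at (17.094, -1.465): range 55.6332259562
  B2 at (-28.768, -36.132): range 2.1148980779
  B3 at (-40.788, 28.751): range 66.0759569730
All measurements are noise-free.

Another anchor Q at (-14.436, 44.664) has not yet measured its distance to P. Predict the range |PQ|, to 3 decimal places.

81.391

eq1: (x − 17.094)² + (y + 1.465)² = 55.6332259562²
eq2: (x + 28.768)² + (y + 36.132)² = 2.1148980779²
eq3: (x + 40.788)² + (y − 28.751)² = 66.0759569730²
eq3−eq2, eq3−eq1 (x²,y² cancel):
  24.040·x − 129.766·y = 4004.397599
  115.764·x − 60.432·y = -924.953624
det = 24.040·-60.432 − -129.766·115.764 = 13569.445944
x = (4004.397599·-60.432 − -129.766·-924.953624) / 13569.445944 = -26.679150
y = (24.040·-924.953624 − 4004.397599·115.764) / 13569.445944 = -35.801091
|P − Q| = √((-26.679150 − -14.436)² + (-35.801091 − 44.664)²) = 81.391189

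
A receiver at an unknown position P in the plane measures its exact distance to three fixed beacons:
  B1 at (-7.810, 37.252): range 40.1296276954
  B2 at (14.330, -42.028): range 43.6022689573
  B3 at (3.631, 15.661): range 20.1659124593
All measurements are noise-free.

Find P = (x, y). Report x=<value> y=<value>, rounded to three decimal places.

eq1: (x + 7.810)² + (y − 37.252)² = 40.1296276954²
eq2: (x − 14.330)² + (y + 42.028)² = 43.6022689573²
eq3: (x − 3.631)² + (y − 15.661)² = 20.1659124593²
eq1−eq3, eq1−eq2 (x²,y² cancel):
  22.882·x − 43.182·y = 13.466472
  44.280·x − 158.560·y = 232.223241
det = 22.882·-158.560 − -43.182·44.280 = -1716.070960
x = (13.466472·-158.560 − -43.182·232.223241) / -1716.070960 = -4.599239
y = (22.882·232.223241 − 13.466472·44.280) / -1716.070960 = -2.748975

x=-4.599 y=-2.749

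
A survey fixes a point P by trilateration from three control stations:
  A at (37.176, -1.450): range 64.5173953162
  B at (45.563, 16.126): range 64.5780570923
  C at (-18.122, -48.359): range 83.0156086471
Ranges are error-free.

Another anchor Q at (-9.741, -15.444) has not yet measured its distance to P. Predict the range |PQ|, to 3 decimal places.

50.509

eq1: (x − 37.176)² + (y + 1.450)² = 64.5173953162²
eq2: (x − 45.563)² + (y − 16.126)² = 64.5780570923²
eq3: (x + 18.122)² + (y + 48.359)² = 83.0156086471²
eq3−eq2, eq3−eq1 (x²,y² cancel):
  127.370·x + 128.970·y = 2390.300901
  110.596·x + 93.818·y = 1446.254692
det = 127.370·93.818 − 128.970·110.596 = -2313.967460
x = (2390.300901·93.818 − 128.970·1446.254692) / -2313.967460 = -16.305235
y = (127.370·1446.254692 − 2390.300901·110.596) / -2313.967460 = 34.636727
|P − Q| = √((-16.305235 − -9.741)² + (34.636727 − -15.444)²) = 50.509092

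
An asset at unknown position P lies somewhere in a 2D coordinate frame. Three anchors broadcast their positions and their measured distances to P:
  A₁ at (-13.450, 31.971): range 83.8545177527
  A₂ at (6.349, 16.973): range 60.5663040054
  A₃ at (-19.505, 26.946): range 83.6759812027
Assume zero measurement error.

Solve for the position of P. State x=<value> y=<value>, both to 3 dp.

eq1: (x + 13.450)² + (y − 31.971)² = 83.8545177527²
eq2: (x − 6.349)² + (y − 16.973)² = 60.5663040054²
eq3: (x + 19.505)² + (y − 26.946)² = 83.6759812027²
eq2−eq1, eq2−eq3 (x²,y² cancel):
  -39.598·x + 29.996·y = -2488.648156
  -51.708·x + 19.946·y = -2555.253238
det = -39.598·19.946 − 29.996·-51.708 = 761.211460
x = (-2488.648156·19.946 − 29.996·-2555.253238) / 761.211460 = 35.481337
y = (-39.598·-2555.253238 − -2488.648156·-51.708) / 761.211460 = -36.126757

x=35.481 y=-36.127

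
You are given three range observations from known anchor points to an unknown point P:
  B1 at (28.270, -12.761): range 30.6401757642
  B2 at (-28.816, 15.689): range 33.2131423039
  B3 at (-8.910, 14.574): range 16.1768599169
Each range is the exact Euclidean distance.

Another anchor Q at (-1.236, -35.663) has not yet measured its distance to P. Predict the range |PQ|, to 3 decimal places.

eq1: (x − 28.270)² + (y + 12.761)² = 30.6401757642²
eq2: (x + 28.816)² + (y − 15.689)² = 33.2131423039²
eq3: (x + 8.910)² + (y − 14.574)² = 16.1768599169²
eq2−eq1, eq2−eq3 (x²,y² cancel):
  114.172·x − 56.900·y = 49.821895
  39.812·x − 2.230·y = 56.705024
det = 114.172·-2.230 − -56.900·39.812 = 2010.699240
x = (49.821895·-2.230 − -56.900·56.705024) / 2010.699240 = 1.549418
y = (114.172·56.705024 − 49.821895·39.812) / 2010.699240 = 2.233361
|P − Q| = √((1.549418 − -1.236)² + (2.233361 − -35.663)²) = 37.998588

37.999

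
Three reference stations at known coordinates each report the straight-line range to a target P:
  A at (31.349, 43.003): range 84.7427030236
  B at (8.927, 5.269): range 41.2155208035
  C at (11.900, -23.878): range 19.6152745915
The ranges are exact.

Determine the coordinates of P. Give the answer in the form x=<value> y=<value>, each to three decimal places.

x=-5.227 y=-33.440

eq1: (x − 31.349)² + (y − 43.003)² = 84.7427030236²
eq2: (x − 8.927)² + (y − 5.269)² = 41.2155208035²
eq3: (x − 11.900)² + (y + 23.878)² = 19.6152745915²
eq2−eq1, eq2−eq3 (x²,y² cancel):
  44.844·x + 75.468·y = -2758.042441
  5.946·x − 58.294·y = 1918.275352
det = 44.844·-58.294 − 75.468·5.946 = -3062.868864
x = (-2758.042441·-58.294 − 75.468·1918.275352) / -3062.868864 = -5.226773
y = (44.844·1918.275352 − -2758.042441·5.946) / -3062.868864 = -33.440041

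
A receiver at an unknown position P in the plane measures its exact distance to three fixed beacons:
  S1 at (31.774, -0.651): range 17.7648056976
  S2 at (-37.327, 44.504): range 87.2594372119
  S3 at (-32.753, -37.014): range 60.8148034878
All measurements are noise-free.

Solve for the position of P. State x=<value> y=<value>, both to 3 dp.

eq1: (x − 31.774)² + (y + 0.651)² = 17.7648056976²
eq2: (x + 37.327)² + (y − 44.504)² = 87.2594372119²
eq3: (x + 32.753)² + (y + 37.014)² = 60.8148034878²
eq1−eq3, eq1−eq2 (x²,y² cancel):
  -129.054·x − 72.726·y = -1950.067674
  -138.202·x + 90.310·y = -4934.720993
det = -129.054·90.310 − -72.726·-138.202 = -21705.745392
x = (-1950.067674·90.310 − -72.726·-4934.720993) / -21705.745392 = 24.647536
y = (-129.054·-4934.720993 − -1950.067674·-138.202) / -21705.745392 = -16.923733

x=24.648 y=-16.924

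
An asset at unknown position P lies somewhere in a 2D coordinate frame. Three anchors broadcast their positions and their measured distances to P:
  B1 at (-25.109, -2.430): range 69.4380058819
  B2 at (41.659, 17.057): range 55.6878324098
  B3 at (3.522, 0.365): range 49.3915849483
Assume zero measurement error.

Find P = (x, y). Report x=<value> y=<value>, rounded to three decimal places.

x=34.431 y=-38.160

eq1: (x + 25.109)² + (y + 2.430)² = 69.4380058819²
eq2: (x − 41.659)² + (y − 17.057)² = 55.6878324098²
eq3: (x − 3.522)² + (y − 0.365)² = 49.3915849483²
eq2−eq1, eq2−eq3 (x²,y² cancel):
  -133.536·x − 38.974·y = -3110.548731
  -76.274·x − 33.384·y = -1352.269806
det = -133.536·-33.384 − -38.974·-76.274 = 1485.262948
x = (-3110.548731·-33.384 − -38.974·-1352.269806) / 1485.262948 = 34.431072
y = (-133.536·-1352.269806 − -3110.548731·-76.274) / 1485.262948 = -38.159770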